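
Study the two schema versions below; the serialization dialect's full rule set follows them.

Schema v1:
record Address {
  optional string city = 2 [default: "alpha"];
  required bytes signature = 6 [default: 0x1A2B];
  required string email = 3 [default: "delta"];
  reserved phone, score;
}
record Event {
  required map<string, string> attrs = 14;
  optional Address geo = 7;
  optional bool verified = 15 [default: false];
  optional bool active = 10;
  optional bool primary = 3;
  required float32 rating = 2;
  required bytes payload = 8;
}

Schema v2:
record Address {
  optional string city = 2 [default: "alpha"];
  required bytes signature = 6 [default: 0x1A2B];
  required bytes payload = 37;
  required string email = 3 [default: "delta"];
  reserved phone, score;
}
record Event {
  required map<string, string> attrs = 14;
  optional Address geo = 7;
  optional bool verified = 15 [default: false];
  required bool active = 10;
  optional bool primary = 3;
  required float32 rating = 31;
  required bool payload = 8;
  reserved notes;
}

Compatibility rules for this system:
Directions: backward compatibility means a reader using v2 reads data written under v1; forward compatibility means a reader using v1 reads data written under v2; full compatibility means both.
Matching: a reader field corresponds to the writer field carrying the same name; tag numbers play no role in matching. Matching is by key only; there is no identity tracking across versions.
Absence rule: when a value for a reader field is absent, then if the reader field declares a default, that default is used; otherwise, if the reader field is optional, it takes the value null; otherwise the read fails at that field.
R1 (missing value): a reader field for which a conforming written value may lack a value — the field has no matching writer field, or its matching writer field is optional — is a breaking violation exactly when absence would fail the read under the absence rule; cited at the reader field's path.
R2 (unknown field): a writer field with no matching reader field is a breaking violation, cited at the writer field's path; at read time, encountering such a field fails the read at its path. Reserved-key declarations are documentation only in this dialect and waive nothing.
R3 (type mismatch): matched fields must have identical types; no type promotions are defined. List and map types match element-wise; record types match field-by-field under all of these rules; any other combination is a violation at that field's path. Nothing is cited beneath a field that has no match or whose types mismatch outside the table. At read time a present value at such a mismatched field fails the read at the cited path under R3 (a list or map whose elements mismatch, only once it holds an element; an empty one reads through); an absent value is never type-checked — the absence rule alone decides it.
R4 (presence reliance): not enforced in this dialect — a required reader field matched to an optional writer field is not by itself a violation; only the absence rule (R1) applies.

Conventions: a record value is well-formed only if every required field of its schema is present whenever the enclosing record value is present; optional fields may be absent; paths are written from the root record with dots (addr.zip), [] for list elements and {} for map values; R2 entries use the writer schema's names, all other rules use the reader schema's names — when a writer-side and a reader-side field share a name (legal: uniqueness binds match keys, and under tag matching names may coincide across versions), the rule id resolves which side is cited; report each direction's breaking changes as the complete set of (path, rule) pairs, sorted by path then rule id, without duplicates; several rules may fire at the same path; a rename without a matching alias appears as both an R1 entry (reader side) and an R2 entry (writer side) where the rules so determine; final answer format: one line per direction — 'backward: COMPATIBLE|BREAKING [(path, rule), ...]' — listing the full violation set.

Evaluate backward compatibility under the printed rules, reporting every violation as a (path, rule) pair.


each type pair in Event: writer, then reader
backward on Event — v2 reading data written by v1:
  map<string, string> -> map<string, string>, writer required: attrs aligns to attrs
  Address -> Address, writer optional: geo aligns to geo
  bool -> bool, writer optional: verified aligns to verified
  bool -> bool, writer optional: active aligns to active
  bool -> bool, writer optional: primary aligns to primary
  float32 -> float32, writer required: rating aligns to rating
  bytes -> bool, writer required: payload aligns to payload
  string -> string, writer optional: geo.city aligns to geo.city
  bytes -> bytes, writer required: geo.signature aligns to geo.signature
  geo.payload: no writer match
  string -> string, writer required: geo.email aligns to geo.email
  rule R1 violated at active
  rule R1 violated at geo.payload
  rule R3 violated at payload
  => 3 violation(s): backward is BREAKING for Event
remaining Event differences; none change what is asked:
  field rating in record Event: tag 2 changed to 31 -> triggers nothing under Event's printed rules — same verdict

backward: BREAKING [(active, R1), (geo.payload, R1), (payload, R3)]


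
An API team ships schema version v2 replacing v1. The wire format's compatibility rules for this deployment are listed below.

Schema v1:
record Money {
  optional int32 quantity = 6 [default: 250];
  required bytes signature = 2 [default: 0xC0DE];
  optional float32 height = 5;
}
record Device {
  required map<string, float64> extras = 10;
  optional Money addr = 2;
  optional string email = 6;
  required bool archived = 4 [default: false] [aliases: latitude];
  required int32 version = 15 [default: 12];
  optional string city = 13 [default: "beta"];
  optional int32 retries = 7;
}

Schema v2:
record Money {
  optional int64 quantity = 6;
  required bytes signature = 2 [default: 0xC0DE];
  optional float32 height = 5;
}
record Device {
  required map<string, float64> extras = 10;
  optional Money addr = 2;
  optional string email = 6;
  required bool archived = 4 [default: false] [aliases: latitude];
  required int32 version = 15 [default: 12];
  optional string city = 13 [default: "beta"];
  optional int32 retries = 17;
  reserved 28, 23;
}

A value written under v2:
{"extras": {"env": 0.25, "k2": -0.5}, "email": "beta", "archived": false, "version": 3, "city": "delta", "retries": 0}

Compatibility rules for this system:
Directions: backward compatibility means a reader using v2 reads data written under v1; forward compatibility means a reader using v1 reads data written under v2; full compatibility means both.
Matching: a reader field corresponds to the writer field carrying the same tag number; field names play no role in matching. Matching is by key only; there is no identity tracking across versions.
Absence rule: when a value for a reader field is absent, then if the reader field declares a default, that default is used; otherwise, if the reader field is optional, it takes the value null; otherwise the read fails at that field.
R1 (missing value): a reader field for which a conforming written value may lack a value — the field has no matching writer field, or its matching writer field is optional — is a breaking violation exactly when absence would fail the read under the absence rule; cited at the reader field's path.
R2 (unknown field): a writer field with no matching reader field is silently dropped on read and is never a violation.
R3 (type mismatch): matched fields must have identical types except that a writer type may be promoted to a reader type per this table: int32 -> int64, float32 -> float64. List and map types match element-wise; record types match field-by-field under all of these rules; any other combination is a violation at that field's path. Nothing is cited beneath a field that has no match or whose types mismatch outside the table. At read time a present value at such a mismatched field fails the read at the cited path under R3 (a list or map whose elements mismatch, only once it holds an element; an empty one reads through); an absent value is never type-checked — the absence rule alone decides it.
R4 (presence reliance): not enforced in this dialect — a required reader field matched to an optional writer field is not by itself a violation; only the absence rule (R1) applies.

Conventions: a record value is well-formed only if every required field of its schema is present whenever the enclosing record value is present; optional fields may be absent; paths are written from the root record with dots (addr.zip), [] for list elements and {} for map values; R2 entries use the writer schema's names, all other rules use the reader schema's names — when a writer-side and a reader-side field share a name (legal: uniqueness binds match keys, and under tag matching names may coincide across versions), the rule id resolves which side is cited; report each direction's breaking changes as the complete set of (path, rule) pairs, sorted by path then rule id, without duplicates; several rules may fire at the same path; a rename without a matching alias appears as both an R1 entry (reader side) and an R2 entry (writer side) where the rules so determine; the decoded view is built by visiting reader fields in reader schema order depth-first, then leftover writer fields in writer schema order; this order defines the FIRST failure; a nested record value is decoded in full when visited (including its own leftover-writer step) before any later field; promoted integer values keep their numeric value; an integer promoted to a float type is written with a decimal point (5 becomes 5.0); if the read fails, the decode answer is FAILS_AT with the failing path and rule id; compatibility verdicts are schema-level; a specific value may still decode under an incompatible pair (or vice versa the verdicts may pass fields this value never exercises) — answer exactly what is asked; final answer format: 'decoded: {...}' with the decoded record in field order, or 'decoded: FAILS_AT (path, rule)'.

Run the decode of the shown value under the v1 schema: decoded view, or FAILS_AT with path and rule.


decoded: {"extras": {"env": 0.25, "k2": -0.5}, "addr": null, "email": "beta", "archived": false, "version": 3, "city": "delta", "retries": null}

in Device below, arrows point writer -> reader
decoding the Device value with the v1 reader:
  extras := {"env": 0.25, "k2": -0.5}
  addr := null (not supplied -> null)
  email := "beta"
  archived := false
  version := 3
  city := "delta"
  retries := null (not supplied -> null)
  writer retries: unmatched, discarded
  => decoded: {"extras": {"env": 0.25, "k2": -0.5}, "addr": null, "email": "beta", "archived": false, "version": 3, "city": "delta", "retries": null}
the rest of the Device diff is inert for this question:
  field quantity in record Money: type int32 changed to int64 (its default is dropped) -> matters for Device compatibility verdicts, not for this value's decode


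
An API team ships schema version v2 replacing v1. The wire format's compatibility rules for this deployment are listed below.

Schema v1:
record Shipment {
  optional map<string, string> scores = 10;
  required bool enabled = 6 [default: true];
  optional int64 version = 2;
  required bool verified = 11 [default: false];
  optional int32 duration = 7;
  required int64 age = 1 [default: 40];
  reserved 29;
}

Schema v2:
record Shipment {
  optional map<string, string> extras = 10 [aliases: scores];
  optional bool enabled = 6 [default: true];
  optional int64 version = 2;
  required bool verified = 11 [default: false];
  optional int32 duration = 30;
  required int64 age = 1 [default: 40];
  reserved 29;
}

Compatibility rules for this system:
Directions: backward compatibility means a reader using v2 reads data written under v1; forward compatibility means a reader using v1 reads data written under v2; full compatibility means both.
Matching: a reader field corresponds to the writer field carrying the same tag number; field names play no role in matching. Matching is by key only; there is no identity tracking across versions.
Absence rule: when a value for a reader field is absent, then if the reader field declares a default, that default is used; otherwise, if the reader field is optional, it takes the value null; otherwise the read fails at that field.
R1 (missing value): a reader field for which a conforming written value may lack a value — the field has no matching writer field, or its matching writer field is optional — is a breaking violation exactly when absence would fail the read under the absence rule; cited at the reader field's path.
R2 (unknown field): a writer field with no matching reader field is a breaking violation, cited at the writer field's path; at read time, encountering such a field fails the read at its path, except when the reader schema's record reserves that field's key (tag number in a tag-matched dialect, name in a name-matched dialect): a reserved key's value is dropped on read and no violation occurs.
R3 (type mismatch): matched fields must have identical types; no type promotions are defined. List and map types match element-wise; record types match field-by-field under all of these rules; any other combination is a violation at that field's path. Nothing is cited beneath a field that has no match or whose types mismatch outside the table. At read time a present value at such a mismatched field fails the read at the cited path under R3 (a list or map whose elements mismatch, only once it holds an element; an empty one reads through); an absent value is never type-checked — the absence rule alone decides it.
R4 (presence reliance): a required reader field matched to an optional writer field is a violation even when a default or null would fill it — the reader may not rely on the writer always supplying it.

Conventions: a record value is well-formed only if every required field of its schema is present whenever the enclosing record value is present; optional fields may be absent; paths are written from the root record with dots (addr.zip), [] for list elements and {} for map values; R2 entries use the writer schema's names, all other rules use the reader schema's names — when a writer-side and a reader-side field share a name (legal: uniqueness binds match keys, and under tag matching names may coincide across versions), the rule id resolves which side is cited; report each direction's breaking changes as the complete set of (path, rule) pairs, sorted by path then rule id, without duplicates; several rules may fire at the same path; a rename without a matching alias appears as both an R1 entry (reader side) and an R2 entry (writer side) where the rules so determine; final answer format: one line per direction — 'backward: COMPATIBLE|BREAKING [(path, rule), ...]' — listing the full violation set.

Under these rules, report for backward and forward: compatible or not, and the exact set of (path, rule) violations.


each type pair in Shipment: writer, then reader
backward on Shipment — v2 reading data written by v1:
  extras: map<string, string> -> map<string, string>, writer optional; from scores
  enabled: bool -> bool, writer required; from enabled
  version: int64 -> int64, writer optional; from version
  verified: bool -> bool, writer required; from verified
  duration: no writer-side match
  age: int64 -> int64, writer required; from age
  writer field duration has no reader counterpart
  rule R2 violated at duration
  backward on Shipment therefore BREAKING (1)
forward on Shipment — v1 reading data written by v2:
  scores: map<string, string> -> map<string, string>, writer optional; from extras
  enabled: bool -> bool, writer optional; from enabled
  version: int64 -> int64, writer optional; from version
  verified: bool -> bool, writer required; from verified
  duration: no writer-side match
  age: int64 -> int64, writer required; from age
  writer field duration has no reader counterpart
  rule R2 violated at duration
  rule R4 violated at enabled
  forward on Shipment therefore BREAKING (2)

backward: BREAKING [(duration, R2)]; forward: BREAKING [(duration, R2), (enabled, R4)]


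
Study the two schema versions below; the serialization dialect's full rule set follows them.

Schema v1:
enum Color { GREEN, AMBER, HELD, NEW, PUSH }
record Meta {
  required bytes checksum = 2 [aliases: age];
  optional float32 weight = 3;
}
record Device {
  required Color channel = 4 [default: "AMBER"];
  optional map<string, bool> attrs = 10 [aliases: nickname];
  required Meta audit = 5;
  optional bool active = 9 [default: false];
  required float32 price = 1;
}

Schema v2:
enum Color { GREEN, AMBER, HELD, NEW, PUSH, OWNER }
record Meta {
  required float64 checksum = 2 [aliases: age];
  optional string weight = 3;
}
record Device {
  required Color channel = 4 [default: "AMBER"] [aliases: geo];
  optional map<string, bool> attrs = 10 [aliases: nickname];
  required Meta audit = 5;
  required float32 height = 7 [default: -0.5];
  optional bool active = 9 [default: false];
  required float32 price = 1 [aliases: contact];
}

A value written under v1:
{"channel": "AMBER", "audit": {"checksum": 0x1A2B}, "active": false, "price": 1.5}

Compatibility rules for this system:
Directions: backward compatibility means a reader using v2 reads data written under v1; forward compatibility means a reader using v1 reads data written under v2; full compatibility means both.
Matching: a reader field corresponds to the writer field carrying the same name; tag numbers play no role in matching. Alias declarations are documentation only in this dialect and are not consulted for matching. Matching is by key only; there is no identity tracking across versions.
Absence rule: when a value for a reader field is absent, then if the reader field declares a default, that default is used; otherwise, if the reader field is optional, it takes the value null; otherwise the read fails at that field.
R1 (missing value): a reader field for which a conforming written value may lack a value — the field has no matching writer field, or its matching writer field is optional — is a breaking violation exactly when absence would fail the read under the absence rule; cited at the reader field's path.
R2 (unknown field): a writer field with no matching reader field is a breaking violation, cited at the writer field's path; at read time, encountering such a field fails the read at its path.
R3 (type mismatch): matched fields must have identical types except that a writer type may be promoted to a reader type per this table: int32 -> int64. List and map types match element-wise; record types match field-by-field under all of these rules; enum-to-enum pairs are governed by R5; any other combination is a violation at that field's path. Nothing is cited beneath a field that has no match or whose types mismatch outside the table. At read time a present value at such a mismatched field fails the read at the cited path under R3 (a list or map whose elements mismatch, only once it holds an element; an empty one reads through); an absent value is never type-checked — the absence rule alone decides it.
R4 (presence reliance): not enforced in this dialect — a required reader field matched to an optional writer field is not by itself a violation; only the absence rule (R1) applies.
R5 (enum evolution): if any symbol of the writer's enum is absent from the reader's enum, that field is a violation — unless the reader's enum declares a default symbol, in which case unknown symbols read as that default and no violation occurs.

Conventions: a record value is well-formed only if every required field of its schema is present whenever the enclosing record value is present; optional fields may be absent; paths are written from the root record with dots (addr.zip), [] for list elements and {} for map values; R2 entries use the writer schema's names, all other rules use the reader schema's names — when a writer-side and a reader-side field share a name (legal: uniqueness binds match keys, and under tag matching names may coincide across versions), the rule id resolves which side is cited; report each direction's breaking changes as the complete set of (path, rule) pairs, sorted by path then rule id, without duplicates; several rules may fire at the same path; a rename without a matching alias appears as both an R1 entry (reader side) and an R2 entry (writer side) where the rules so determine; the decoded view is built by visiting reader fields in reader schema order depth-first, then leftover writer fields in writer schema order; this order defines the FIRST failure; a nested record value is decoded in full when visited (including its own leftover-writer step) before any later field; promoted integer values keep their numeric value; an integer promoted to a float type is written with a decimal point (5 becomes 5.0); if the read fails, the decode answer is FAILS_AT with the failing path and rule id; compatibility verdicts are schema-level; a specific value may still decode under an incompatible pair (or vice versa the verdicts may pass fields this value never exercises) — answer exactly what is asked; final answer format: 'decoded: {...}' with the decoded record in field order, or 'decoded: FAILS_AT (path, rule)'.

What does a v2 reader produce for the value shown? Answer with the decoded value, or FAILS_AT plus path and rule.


decoded: FAILS_AT (audit.checksum, R3)

each type pair in Device: writer, then reader
decode (reader v2):
  channel := "AMBER"
  attrs := null (not supplied -> null)
  read fails at audit.checksum under R3
  => FAILS_AT (audit.checksum, R3)
the rest of the Device diff is inert for this question:
  added field height to record Device: required float32, tag 7, default -0.5 (in v2 it sits immediately before active) -> shifts the Device verdicts, not this decode
  field weight in record Meta: type float32 changed to string -> shifts the Device verdicts, not this decode
  enum Color (field channel in record Device): symbol OWNER added -> shifts the Device verdicts, not this decode


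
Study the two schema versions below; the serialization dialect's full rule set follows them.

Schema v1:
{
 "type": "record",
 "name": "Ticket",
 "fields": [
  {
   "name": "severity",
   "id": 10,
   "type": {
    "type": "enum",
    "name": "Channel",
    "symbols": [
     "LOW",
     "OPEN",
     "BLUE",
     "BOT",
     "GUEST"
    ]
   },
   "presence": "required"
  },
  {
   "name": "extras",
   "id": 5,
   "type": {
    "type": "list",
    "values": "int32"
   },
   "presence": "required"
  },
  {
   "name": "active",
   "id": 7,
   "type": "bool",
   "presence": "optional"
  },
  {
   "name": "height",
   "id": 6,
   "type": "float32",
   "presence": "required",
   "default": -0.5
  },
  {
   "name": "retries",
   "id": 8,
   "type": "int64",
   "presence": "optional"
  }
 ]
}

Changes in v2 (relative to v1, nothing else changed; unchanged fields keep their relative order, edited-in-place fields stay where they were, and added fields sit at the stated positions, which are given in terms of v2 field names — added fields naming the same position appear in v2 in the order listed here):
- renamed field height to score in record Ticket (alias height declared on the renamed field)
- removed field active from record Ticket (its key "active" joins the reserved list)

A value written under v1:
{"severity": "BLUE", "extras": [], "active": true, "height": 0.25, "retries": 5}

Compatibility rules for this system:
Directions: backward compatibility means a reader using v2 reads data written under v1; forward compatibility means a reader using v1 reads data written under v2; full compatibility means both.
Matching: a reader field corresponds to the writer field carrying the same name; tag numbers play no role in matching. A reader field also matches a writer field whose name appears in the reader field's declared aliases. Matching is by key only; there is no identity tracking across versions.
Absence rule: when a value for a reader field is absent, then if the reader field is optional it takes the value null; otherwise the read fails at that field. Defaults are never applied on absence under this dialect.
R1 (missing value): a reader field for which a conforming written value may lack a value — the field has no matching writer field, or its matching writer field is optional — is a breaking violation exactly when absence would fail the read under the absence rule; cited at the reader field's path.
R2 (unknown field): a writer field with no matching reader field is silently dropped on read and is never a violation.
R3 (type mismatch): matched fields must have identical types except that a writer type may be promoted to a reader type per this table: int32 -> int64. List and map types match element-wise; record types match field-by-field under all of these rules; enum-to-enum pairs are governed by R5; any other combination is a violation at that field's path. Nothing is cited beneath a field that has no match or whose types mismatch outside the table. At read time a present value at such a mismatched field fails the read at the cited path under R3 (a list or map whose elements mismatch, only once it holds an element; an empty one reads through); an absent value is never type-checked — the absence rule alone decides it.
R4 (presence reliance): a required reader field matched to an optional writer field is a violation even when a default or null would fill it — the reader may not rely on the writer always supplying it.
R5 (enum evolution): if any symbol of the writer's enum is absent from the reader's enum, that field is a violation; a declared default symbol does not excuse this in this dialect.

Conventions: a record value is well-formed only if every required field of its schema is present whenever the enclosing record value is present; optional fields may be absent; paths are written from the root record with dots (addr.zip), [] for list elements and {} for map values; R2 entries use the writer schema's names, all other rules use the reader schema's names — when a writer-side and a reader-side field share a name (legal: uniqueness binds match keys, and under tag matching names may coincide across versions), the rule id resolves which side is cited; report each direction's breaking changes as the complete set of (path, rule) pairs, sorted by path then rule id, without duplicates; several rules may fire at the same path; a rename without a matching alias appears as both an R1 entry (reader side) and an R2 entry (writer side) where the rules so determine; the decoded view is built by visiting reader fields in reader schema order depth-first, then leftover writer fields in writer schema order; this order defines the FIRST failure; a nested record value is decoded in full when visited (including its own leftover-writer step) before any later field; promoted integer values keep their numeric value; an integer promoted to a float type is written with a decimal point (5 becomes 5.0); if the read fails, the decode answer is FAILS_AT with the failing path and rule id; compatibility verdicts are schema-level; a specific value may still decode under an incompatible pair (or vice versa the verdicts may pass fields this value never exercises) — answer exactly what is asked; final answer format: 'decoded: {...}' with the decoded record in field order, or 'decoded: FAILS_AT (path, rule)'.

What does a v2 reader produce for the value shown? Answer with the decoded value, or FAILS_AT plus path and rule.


each type pair in Ticket: writer, then reader
decode walk for Ticket under reader schema v2:
  severity := "BLUE"
  extras := []
  score := 0.25 (from writer height)
  retries := 5
  writer active: unmatched, discarded
  => decoded: {"severity": "BLUE", "extras": [], "score": 0.25, "retries": 5}

decoded: {"severity": "BLUE", "extras": [], "score": 0.25, "retries": 5}


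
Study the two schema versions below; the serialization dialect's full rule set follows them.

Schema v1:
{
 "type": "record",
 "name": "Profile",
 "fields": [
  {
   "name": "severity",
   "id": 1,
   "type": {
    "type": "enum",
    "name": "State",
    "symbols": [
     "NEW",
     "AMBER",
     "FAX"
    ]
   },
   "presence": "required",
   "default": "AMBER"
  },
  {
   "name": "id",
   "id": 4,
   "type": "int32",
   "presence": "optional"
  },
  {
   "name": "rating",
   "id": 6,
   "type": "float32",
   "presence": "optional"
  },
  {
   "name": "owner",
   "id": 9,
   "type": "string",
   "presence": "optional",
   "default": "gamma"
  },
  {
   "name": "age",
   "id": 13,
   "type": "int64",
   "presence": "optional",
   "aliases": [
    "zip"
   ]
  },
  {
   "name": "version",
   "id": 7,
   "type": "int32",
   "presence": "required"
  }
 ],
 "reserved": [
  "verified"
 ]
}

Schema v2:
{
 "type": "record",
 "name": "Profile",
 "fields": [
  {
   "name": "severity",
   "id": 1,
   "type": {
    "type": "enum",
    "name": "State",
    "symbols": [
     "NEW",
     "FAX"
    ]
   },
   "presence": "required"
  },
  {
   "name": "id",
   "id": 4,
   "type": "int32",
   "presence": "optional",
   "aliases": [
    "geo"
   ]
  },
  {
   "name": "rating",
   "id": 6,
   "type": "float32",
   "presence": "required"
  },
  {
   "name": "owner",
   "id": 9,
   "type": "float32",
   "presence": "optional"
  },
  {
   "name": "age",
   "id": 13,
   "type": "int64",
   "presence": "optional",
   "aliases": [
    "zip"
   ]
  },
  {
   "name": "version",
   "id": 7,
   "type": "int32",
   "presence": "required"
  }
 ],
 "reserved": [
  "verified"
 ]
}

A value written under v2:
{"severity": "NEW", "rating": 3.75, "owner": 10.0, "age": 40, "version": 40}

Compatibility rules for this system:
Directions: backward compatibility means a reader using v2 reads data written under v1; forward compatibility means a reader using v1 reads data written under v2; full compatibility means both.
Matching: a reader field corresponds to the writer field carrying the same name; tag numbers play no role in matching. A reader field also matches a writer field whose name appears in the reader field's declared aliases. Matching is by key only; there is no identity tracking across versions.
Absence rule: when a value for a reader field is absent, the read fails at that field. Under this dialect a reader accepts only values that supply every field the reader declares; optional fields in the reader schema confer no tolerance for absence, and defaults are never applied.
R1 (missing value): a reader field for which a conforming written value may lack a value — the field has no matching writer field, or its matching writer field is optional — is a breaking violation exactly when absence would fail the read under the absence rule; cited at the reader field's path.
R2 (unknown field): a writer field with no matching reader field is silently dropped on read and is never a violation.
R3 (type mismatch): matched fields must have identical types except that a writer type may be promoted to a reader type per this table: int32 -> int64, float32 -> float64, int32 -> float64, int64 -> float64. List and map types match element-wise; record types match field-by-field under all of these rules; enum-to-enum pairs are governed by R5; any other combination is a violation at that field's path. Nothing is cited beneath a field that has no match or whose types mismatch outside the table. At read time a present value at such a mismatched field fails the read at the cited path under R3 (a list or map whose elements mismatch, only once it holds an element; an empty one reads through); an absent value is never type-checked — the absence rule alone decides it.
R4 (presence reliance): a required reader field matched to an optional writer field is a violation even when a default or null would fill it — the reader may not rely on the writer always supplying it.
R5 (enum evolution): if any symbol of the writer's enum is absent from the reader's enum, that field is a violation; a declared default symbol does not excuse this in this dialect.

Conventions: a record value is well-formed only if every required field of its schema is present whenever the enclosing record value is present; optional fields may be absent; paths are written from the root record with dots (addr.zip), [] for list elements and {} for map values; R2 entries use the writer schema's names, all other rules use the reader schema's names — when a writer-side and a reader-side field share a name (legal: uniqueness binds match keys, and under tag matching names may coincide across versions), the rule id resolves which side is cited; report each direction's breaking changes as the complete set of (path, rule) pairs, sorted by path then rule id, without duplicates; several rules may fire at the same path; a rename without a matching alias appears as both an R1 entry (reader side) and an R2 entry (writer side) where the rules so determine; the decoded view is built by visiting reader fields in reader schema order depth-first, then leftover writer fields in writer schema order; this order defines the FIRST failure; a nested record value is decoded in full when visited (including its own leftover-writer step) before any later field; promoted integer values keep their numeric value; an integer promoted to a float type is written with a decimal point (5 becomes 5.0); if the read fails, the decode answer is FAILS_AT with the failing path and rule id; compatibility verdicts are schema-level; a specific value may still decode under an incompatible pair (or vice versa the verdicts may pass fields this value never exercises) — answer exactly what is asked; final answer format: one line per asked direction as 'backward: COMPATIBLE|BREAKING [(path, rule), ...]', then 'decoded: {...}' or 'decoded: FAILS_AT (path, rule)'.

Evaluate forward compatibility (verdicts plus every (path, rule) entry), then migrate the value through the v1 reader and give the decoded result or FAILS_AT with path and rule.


forward: BREAKING [(age, R1), (id, R1), (owner, R1), (owner, R3)]; decoded: FAILS_AT (id, R1)

the writer's type comes first in each Profile pair
forward pass over Profile, reader schema v1, writer schema v2:
  severity: paired with writer severity (State -> State; writer required)
  id: paired with writer id (int32 -> int32; writer optional)
  rating: paired with writer rating (float32 -> float32; writer required)
  owner: paired with writer owner (float32 -> string; writer optional)
  age: paired with writer age (int64 -> int64; writer optional)
  version: paired with writer version (int32 -> int32; writer required)
  R1 fires at age
  R1 fires at id
  R1 fires at owner
  R3 fires at owner
  => forward: BREAKING (4)
decode walk for Profile under reader schema v1:
  severity := "NEW"
  read fails at id under R1 (no fill)
  => FAILS_AT (id, R1)
the other Profile changes do not affect what is asked:
  enum State (field severity in record Profile): symbol AMBER removed (the field default referencing it is cleared) -> matters only for Profile's backward compatibility — outside the asked direction


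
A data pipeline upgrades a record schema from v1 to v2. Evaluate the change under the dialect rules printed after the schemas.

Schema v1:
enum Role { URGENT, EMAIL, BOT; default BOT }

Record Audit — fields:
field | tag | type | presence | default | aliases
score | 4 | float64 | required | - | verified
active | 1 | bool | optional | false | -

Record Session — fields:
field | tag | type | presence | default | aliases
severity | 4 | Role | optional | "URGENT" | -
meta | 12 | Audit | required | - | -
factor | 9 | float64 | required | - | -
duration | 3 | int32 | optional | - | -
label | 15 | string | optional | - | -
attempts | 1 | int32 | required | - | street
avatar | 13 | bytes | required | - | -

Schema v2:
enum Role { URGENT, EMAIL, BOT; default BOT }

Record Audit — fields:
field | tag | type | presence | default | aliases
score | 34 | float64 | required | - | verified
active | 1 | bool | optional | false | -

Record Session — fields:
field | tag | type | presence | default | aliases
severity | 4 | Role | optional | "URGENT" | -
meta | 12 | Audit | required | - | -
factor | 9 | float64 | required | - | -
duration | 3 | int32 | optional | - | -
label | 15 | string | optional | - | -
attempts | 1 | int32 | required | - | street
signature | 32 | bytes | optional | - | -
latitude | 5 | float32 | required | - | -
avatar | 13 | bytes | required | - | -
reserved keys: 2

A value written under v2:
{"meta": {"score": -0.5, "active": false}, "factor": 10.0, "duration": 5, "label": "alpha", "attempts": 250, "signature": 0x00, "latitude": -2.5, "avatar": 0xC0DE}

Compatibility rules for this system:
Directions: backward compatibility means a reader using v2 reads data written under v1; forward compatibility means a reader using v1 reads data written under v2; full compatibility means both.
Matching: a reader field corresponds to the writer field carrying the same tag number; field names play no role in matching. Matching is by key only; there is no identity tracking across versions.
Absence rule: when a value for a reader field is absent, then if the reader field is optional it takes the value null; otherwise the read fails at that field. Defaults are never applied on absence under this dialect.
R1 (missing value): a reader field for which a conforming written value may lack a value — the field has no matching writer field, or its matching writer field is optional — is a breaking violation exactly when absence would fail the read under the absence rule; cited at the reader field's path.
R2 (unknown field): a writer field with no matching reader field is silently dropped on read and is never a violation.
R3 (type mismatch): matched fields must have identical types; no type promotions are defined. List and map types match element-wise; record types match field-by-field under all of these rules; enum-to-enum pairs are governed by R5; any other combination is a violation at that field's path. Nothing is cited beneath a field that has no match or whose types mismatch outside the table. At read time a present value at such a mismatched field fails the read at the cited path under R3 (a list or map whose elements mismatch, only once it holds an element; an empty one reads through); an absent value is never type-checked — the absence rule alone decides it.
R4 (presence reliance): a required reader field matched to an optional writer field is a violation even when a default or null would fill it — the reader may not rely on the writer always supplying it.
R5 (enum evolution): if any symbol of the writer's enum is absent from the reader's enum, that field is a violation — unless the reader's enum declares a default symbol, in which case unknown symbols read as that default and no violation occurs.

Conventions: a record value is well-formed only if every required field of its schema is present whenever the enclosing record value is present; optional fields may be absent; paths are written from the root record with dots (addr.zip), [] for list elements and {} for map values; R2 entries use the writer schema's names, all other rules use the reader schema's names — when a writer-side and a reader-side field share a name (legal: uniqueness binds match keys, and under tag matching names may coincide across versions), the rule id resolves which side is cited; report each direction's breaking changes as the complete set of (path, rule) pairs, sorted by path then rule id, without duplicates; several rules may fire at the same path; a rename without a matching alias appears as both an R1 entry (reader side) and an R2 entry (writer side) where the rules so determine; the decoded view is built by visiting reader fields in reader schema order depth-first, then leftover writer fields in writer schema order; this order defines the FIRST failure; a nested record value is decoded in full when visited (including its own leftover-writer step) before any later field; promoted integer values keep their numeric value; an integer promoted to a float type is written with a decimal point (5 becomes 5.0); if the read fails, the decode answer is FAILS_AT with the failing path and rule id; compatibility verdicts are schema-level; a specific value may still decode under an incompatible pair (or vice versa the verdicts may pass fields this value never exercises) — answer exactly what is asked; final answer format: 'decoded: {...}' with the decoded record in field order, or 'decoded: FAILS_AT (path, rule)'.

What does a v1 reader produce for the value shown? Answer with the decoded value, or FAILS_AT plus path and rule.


decoded: FAILS_AT (meta.score, R1)

arrows below run writer -> reader for Session
decoding the Session value with the v1 reader:
  severity := null (missing; optional => null)
  read fails at meta.score under R1 (no fill)
  => FAILS_AT (meta.score, R1)
diffs on Session not affecting the asked answer:
  added field signature to record Session: optional bytes, tag 32 (in v2 it sits immediately before avatar) -> inert under this dialect — no rule fires on Session and the result does not move
  added field latitude to record Session: required float32, tag 5 (in v2 it sits immediately before avatar) -> shifts the Session verdicts, not this decode
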